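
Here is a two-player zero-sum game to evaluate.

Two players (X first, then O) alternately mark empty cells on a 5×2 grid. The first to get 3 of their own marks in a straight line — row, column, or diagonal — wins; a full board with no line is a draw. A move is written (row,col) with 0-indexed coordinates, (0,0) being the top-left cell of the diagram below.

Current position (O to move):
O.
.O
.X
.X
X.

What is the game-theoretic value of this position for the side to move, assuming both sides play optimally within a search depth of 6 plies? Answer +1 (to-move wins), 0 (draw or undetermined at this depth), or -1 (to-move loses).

value(O./.O/.X/.X/X., O) = 0

[O./.O/.X/.X/X.] O move#1: (0,1):-1/OO/.O/.X/.X/X., (1,0):-1/O./OO/.X/.X/X., (2,0):-1/O./.O/OX/.X/X., (3,0):-1/O./.O/.X/OX/X., (4,1):+0/O./.O/.X/.X/XO*
[O./.O/.X/.X/XO] X move#2: (0,1):+0/OX/.O/.X/.X/XO*, (1,0):+0/O./XO/.X/.X/XO, (2,0):+0/O./.O/XX/.X/XO, (3,0):+0/O./.O/.X/XX/XO
[OX/.O/.X/.X/XO] O move#3: (1,0):+0/OX/OO/.X/.X/XO*, (2,0):+0/OX/.O/OX/.X/XO, (3,0):+0/OX/.O/.X/OX/XO
[OX/OO/.X/.X/XO] X move#4: (2,0):+0/OX/OO/XX/.X/XO*, (3,0):-1/OX/OO/.X/XX/XO
[OX/OO/XX/.X/XO] O move#5: (3,0):+0/OX/OO/XX/OX/XO*
[OX/OO/XX/OX/XO] end (terminal +0, X#6); searched O./.O/.X/.X/X. to 6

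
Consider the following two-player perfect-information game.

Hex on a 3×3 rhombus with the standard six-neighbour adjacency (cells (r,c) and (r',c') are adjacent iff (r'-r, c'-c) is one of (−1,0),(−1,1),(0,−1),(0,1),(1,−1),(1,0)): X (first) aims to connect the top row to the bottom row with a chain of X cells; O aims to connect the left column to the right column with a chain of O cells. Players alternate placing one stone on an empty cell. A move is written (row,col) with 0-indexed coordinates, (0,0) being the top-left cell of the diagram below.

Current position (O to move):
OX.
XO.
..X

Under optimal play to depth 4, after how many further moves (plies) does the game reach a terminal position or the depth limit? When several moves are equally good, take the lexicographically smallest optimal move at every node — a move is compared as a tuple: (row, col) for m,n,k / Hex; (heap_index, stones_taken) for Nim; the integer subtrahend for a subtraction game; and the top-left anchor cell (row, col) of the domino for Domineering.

ply 1, O at OX./XO./..X | (0,2)=-1→OXO/XO./..X; (1,2)=-1→OX./XOO/..X; (2,0)=+1→OX./XO./O.X*; (2,1)=-1→OX./XO./.OX
ply 2, X at OX./XO./O.X | (0,2)=-1→OXX/XO./O.X*; (1,2)=-1→OX./XOX/O.X; (2,1)=-1→OX./XO./OXX
ply 3, O at OXX/XO./O.X | (1,2)=+1→OXX/XOO/O.X*; (2,1)=-1→OXX/XO./OOX
ply 4: OXX/XOO/O.X is terminal -1 (X); from OX./XO./..X depth 4

PV length from [OX./XO./..X]: 3 plies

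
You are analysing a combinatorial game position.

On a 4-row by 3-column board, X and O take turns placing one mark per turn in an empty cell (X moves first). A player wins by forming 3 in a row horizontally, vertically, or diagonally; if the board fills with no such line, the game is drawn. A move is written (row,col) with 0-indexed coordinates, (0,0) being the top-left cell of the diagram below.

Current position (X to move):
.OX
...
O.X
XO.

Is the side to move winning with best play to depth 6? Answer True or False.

ply 1, X at .OX/.../O.X/XO. | (0,0)=+1→XOX/.../O.X/XO.*; (1,0)=+0→.OX/X../O.X/XO.; (1,1)=+1→.OX/.X./O.X/XO.; (1,2)=+1→.OX/..X/O.X/XO.; (2,1)=+0→.OX/.../OXX/XO.; (3,2)=+0→.OX/.../O.X/XOX
ply 2, O at XOX/.../O.X/XO. | (1,0)=-1→XOX/O../O.X/XO.*; (1,1)=-1→XOX/.O./O.X/XO.; (1,2)=-1→XOX/..O/O.X/XO.; (2,1)=-1→XOX/.../OOX/XO.; (3,2)=-1→XOX/.../O.X/XOO
ply 3, X at XOX/O../O.X/XO. | (1,1)=+1→XOX/OX./O.X/XO.*; (1,2)=+1→XOX/O.X/O.X/XO.; (2,1)=+1→XOX/O../OXX/XO.; (3,2)=+1→XOX/O../O.X/XOX
ply 4: XOX/OX./O.X/XO. is terminal -1 (O); from .OX/.../O.X/XO. depth 6

X winning at [.OX/.../O.X/XO.]: True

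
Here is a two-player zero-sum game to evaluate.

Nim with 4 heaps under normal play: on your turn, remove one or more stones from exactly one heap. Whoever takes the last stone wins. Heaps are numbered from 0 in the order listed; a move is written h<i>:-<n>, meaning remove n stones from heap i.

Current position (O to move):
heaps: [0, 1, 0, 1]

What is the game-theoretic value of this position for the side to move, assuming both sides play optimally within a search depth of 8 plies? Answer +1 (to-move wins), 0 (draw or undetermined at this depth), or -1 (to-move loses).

value((0,1,0,1), O) = -1

p1 O@[(0,1,0,1)]: h1:-1[(0,0,0,1)]-1* h3:-1[(0,1,0,0)]-1
p2 X@[(0,0,0,1)]: h3:-1[(0,0,0,0)]+1*
p3 O@[(0,0,0,0)] terminal -1; root [(0,1,0,1)] d8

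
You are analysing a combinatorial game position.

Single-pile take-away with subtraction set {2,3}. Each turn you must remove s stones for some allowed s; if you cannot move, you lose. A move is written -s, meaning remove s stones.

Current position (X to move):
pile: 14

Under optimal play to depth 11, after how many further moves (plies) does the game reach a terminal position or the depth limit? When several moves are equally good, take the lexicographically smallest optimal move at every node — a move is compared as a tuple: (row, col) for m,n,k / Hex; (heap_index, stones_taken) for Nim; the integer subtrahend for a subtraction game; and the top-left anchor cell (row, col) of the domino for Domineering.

PV length from [14]: 5 plies

p1 X@[14]: -2[12]-1 -3[11]+1*
p2 O@[11]: -2[9]-1* -3[8]-1
p3 X@[9]: -2[7]-1 -3[6]+1*
p4 O@[6]: -2[4]-1* -3[3]-1
p5 X@[4]: -2[2]-1 -3[1]+1*
p6 O@[1] terminal -1; root [14] d11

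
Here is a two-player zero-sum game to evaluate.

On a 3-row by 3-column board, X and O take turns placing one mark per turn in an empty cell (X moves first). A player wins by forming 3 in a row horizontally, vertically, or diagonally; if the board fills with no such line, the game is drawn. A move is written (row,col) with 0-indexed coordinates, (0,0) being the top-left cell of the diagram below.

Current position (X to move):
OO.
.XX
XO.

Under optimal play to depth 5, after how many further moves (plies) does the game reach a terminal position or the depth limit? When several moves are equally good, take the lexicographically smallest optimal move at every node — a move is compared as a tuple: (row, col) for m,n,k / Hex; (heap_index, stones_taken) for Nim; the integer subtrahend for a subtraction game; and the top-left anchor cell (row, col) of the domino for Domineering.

PV length from [OO./.XX/XO.]: 1 ply

p1 X@[OO./.XX/XO.]: (0,2)[OOX/.XX/XO.]+1* (1,0)[OO./XXX/XO.]+1 (2,2)[OO./.XX/XOX]-1
p2 O@[OOX/.XX/XO.] terminal -1; root [OO./.XX/XO.] d5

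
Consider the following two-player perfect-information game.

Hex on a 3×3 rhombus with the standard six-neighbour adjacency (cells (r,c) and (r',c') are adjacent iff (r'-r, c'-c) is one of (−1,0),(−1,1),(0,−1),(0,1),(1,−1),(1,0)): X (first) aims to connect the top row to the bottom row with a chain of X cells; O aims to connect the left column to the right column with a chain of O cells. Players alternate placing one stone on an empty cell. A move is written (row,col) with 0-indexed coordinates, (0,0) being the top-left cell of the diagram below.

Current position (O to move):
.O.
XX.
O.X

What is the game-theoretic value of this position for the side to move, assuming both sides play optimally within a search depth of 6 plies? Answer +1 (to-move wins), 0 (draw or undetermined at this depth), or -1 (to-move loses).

p1 O@[.O./XX./O.X]: (0,0)[OO./XX./O.X]-1* (0,2)[.OO/XX./O.X]-1 (1,2)[.O./XXO/O.X]-1 (2,1)[.O./XX./OOX]-1
p2 X@[OO./XX./O.X]: (0,2)[OOX/XX./O.X]+1* (1,2)[OO./XXX/O.X]-1 (2,1)[OO./XX./OXX]-1
p3 O@[OOX/XX./O.X]: (1,2)[OOX/XXO/O.X]-1* (2,1)[OOX/XX./OOX]-1
p4 X@[OOX/XXO/O.X]: (2,1)[OOX/XXO/OXX]+1*
p5 O@[OOX/XXO/OXX] terminal -1; root [.O./XX./O.X] d6

value(.O./XX./O.X, O) = -1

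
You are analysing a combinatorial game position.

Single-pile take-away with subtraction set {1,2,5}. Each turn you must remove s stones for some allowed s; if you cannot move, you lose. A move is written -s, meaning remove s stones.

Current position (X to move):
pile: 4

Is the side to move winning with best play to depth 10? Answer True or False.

[4] X move#1: -1:+1/3*, -2:-1/2
[3] O move#2: -1:-1/2*, -2:-1/1
[2] X move#3: -1:-1/1, -2:+1/0*
[0] end (terminal -1, O#4); searched 4 to 10

X winning at [4]: True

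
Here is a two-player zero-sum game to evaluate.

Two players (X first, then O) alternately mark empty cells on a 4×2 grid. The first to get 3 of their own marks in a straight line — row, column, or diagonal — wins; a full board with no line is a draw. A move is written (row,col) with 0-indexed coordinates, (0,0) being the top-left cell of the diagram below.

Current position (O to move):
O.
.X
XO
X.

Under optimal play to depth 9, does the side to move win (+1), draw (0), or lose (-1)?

value(O./.X/XO/X., O) = 0

ply 1, O at O./.X/XO/X. | (0,1)=-1→OO/.X/XO/X.; (1,0)=+0→O./OX/XO/X.*; (3,1)=-1→O./.X/XO/XO
ply 2, X at O./OX/XO/X. | (0,1)=+0→OX/OX/XO/X.*; (3,1)=+0→O./OX/XO/XX
ply 3, O at OX/OX/XO/X. | (3,1)=+0→OX/OX/XO/XO*
ply 4: OX/OX/XO/XO is terminal +0 (X); from O./.X/XO/X. depth 9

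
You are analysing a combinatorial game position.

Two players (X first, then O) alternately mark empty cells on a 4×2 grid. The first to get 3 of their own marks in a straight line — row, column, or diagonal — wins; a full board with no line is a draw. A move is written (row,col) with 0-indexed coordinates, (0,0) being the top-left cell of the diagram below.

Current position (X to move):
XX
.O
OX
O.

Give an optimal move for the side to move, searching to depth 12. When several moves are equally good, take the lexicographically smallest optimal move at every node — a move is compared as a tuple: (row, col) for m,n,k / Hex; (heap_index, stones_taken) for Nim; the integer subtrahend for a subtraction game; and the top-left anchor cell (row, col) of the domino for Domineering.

ply 1, X at XX/.O/OX/O. | (1,0)=+0→XX/XO/OX/O.*; (3,1)=-1→XX/.O/OX/OX
ply 2, O at XX/XO/OX/O. | (3,1)=+0→XX/XO/OX/OO*
ply 3: XX/XO/OX/OO is terminal +0 (X); from XX/.O/OX/O. depth 12

X's best at [XX/.O/OX/O.]: (1,0)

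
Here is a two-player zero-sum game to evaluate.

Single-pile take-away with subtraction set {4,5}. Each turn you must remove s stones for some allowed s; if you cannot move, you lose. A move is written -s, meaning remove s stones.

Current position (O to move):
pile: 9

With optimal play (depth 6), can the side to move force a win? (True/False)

p1 O@[9]: -4[5]-1* -5[4]-1
p2 X@[5]: -4[1]+1* -5[0]+1
p3 O@[1] terminal -1; root [9] d6

O winning at [9]: False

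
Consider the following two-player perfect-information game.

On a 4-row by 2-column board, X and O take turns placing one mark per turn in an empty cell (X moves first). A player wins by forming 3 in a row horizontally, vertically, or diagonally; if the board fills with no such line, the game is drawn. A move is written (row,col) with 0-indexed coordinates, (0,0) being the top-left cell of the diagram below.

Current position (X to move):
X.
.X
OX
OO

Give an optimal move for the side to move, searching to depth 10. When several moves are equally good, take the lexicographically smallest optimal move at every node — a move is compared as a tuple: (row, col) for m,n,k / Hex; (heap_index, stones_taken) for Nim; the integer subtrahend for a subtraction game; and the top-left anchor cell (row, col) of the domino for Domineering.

X's best at [X./.X/OX/OO]: (0,1)

ply 1, X at X./.X/OX/OO | (0,1)=+1→XX/.X/OX/OO*; (1,0)=+0→X./XX/OX/OO
ply 2: XX/.X/OX/OO is terminal -1 (O); from X./.X/OX/OO depth 10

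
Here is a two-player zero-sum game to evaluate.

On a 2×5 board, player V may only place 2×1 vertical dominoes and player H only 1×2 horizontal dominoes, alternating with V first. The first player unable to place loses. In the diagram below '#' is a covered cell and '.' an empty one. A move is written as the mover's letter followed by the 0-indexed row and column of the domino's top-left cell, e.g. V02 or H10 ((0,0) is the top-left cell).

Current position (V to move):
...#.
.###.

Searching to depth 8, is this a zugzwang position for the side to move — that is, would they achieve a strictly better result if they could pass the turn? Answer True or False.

zugzwang(...#./.###., V) = False

ply 1, V at ...#./.###. | V00=+1→#..#./####.*; V04=-1→...##/.####
ply 2, H at #..#./####. | H01=-1→####./####.*
ply 3, V at ####./####. | V04=+1→#####/#####*
ply 4: #####/##### is terminal -1 (H); from ...#./.###. depth 8
suppose V passes — search the same position with H to move:
pass> ply 1, H at ...#./.###. | H00=-1→##.#./.###.*; H01=-1→.###./.###.
pass> ply 2, V at ##.#./.###. | V04=+1→##.##/.####*
pass> ply 3: ##.##/.#### is terminal -1 (H); from ...#./.###. depth 8
for V: play +1, pass +1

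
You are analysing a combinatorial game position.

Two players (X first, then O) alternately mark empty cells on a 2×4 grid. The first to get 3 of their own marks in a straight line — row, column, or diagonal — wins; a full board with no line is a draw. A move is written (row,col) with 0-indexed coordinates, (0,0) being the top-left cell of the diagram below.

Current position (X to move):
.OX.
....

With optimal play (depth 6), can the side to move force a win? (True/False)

ply 1, X at .OX./.... | (0,0)=+0→XOX./....*; (0,3)=+0→.OXX/....; (1,0)=+0→.OX./X...; (1,1)=+0→.OX./.X..; (1,2)=+0→.OX./..X.; (1,3)=+0→.OX./...X
ply 2, O at XOX./.... | (0,3)=+0→XOXO/....*; (1,0)=+0→XOX./O...; (1,1)=+0→XOX./.O..; (1,2)=+0→XOX./..O.; (1,3)=+0→XOX./...O
ply 3, X at XOXO/.... | (1,0)=+0→XOXO/X...*; (1,1)=+0→XOXO/.X..; (1,2)=+0→XOXO/..X.; (1,3)=+0→XOXO/...X
ply 4, O at XOXO/X... | (1,1)=+0→XOXO/XO..*; (1,2)=+0→XOXO/X.O.; (1,3)=+0→XOXO/X..O
ply 5, X at XOXO/XO.. | (1,2)=+0→XOXO/XOX.*; (1,3)=+0→XOXO/XO.X
ply 6, O at XOXO/XOX. | (1,3)=+0→XOXO/XOXO*
ply 7: XOXO/XOXO is terminal +0 (X); from .OX./.... depth 6

X winning at [.OX./....]: False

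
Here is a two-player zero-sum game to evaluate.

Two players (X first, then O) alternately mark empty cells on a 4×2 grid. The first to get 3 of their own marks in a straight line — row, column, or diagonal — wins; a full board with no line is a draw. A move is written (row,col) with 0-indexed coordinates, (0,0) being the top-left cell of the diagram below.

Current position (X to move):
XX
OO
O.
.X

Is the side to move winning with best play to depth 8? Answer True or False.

[XX/OO/O./.X] X move#1: (2,1):-1/XX/OO/OX/.X, (3,0):+0/XX/OO/O./XX*
[XX/OO/O./XX] O move#2: (2,1):+0/XX/OO/OO/XX*
[XX/OO/OO/XX] end (terminal +0, X#3); searched XX/OO/O./.X to 8

X winning at [XX/OO/O./.X]: False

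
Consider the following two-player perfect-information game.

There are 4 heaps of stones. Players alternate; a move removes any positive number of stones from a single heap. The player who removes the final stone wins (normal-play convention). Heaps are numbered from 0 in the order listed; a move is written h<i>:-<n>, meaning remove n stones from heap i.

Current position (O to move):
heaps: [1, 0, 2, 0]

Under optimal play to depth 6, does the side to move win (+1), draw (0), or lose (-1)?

value((1,0,2,0), O) = +1

ply 1, O at (1,0,2,0) | h0:-1=-1→(0,0,2,0); h2:-1=+1→(1,0,1,0)*; h2:-2=-1→(1,0,0,0)
ply 2, X at (1,0,1,0) | h0:-1=-1→(0,0,1,0)*; h2:-1=-1→(1,0,0,0)
ply 3, O at (0,0,1,0) | h2:-1=+1→(0,0,0,0)*
ply 4: (0,0,0,0) is terminal -1 (X); from (1,0,2,0) depth 6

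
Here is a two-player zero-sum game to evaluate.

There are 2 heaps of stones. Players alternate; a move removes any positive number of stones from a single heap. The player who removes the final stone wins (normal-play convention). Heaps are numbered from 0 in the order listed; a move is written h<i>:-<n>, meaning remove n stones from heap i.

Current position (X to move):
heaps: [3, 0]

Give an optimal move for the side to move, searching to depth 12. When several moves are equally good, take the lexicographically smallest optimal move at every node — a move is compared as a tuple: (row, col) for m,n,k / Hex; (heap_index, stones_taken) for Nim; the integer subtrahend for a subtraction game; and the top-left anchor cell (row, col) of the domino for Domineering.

X's best at [(3,0)]: h0:-3

ply 1, X at (3,0) | h0:-1=-1→(2,0); h0:-2=-1→(1,0); h0:-3=+1→(0,0)*
ply 2: (0,0) is terminal -1 (O); from (3,0) depth 12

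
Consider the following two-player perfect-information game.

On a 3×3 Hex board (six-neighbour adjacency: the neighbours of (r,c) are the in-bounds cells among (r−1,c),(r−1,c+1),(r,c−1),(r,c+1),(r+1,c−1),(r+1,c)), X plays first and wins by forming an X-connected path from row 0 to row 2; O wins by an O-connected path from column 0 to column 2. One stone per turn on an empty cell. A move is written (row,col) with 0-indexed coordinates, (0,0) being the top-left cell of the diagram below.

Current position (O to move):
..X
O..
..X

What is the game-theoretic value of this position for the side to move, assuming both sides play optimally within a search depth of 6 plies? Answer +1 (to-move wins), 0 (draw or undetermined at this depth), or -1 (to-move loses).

[..X/O../..X] O move#1: (0,0):-1/O.X/O../..X*, (0,1):-1/.OX/O../..X, (1,1):-1/..X/OO./..X, (1,2):-1/..X/O.O/..X, (2,0):-1/..X/O../O.X, (2,1):-1/..X/O../.OX
[O.X/O../..X] X move#2: (0,1):+1/OXX/O../..X*, (1,1):+1/O.X/OX./..X, (1,2):+1/O.X/O.X/..X, (2,0):+1/O.X/O../X.X, (2,1):+1/O.X/O../.XX
[OXX/O../..X] O move#3: (1,1):-1/OXX/OO./..X*, (1,2):-1/OXX/O.O/..X, (2,0):-1/OXX/O../O.X, (2,1):-1/OXX/O../.OX
[OXX/OO./..X] X move#4: (1,2):+1/OXX/OOX/..X*, (2,0):-1/OXX/OO./X.X, (2,1):-1/OXX/OO./.XX
[OXX/OOX/..X] end (terminal -1, O#5); searched ..X/O../..X to 6

value(..X/O../..X, O) = -1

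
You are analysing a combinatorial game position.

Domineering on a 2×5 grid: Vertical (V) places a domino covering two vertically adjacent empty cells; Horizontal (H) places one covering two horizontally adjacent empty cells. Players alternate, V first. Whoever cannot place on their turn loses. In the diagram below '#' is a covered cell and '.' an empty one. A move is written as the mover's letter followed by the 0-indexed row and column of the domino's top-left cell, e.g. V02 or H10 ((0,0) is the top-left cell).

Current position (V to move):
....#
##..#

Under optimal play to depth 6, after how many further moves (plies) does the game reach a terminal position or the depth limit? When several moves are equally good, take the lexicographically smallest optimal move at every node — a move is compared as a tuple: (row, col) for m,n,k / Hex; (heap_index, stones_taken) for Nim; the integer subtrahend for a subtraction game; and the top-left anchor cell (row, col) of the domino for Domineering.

[....#/##..#] V move#1: V02:+1/..#.#/###.#*, V03:-1/...##/##.##
[..#.#/###.#] H move#2: H00:-1/###.#/###.#*
[###.#/###.#] V move#3: V03:+1/#####/#####*
[#####/#####] end (terminal -1, H#4); searched ....#/##..# to 6

PV length from [....#/##..#]: 3 plies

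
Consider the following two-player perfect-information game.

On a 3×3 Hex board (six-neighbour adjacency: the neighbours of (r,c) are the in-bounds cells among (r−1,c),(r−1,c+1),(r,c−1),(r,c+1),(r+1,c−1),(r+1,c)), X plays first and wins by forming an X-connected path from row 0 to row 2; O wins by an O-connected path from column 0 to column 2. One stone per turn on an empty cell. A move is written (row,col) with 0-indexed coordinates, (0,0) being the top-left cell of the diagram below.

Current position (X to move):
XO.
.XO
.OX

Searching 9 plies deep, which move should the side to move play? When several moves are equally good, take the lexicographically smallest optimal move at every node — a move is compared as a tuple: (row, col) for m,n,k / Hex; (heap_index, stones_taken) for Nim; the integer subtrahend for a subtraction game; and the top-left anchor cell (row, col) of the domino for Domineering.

X's best at [XO./.XO/.OX]: (2,0)

[XO./.XO/.OX] X move#1: (0,2):-1/XOX/.XO/.OX, (1,0):-1/XO./XXO/.OX, (2,0):+1/XO./.XO/XOX*
[XO./.XO/XOX] O move#2: (0,2):-1/XOO/.XO/XOX*, (1,0):-1/XO./OXO/XOX
[XOO/.XO/XOX] X move#3: (1,0):+1/XOO/XXO/XOX*
[XOO/XXO/XOX] end (terminal -1, O#4); searched XO./.XO/.OX to 9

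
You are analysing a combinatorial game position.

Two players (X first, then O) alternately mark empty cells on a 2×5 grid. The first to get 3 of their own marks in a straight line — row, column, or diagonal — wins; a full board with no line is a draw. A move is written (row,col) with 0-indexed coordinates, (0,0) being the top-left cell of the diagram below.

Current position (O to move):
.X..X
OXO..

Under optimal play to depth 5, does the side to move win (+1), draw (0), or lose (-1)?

value(.X..X/OXO.., O) = 0

ply 1, O at .X..X/OXO.. | (0,0)=+0→OX..X/OXO..*; (0,2)=+0→.XO.X/OXO..; (0,3)=+0→.X.OX/OXO..; (1,3)=+0→.X..X/OXOO.; (1,4)=+0→.X..X/OXO.O
ply 2, X at OX..X/OXO.. | (0,2)=+0→OXX.X/OXO..*; (0,3)=+0→OX.XX/OXO..; (1,3)=+0→OX..X/OXOX.; (1,4)=+0→OX..X/OXO.X
ply 3, O at OXX.X/OXO.. | (0,3)=+0→OXXOX/OXO..*; (1,3)=-1→OXX.X/OXOO.; (1,4)=-1→OXX.X/OXO.O
ply 4, X at OXXOX/OXO.. | (1,3)=+0→OXXOX/OXOX.*; (1,4)=+0→OXXOX/OXO.X
ply 5, O at OXXOX/OXOX. | (1,4)=+0→OXXOX/OXOXO*
ply 6: OXXOX/OXOXO is terminal +0 (X); from .X..X/OXO.. depth 5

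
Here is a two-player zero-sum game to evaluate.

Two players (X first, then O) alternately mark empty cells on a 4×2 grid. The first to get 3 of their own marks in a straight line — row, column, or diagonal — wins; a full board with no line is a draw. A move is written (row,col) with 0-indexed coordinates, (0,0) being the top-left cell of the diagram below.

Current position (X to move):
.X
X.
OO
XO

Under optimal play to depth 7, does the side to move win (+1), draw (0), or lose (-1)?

ply 1, X at .X/X./OO/XO | (0,0)=-1→XX/X./OO/XO; (1,1)=+0→.X/XX/OO/XO*
ply 2, O at .X/XX/OO/XO | (0,0)=+0→OX/XX/OO/XO*
ply 3: OX/XX/OO/XO is terminal +0 (X); from .X/X./OO/XO depth 7

value(.X/X./OO/XO, X) = 0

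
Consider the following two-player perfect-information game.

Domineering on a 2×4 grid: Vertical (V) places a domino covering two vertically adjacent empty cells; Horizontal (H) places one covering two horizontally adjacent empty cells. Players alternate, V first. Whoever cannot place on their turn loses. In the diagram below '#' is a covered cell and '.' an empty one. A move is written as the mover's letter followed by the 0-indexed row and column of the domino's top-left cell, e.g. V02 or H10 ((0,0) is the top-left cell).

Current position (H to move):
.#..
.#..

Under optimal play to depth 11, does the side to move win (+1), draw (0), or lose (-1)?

p1 H@[.#../.#..]: H02[.###/.#..]+1* H12[.#../.###]+1
p2 V@[.###/.#..]: V00[####/##..]-1*
p3 H@[####/##..]: H12[####/####]+1*
p4 V@[####/####] terminal -1; root [.#../.#..] d11

value(.#../.#.., H) = +1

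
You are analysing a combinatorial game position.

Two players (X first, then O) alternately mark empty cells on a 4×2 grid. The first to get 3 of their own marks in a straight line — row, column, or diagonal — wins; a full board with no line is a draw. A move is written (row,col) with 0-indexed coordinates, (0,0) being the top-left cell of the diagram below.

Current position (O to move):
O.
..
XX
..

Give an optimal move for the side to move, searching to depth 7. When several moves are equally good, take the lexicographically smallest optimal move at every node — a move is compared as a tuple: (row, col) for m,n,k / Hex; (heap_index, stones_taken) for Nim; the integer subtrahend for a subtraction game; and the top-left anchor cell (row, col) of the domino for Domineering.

O's best at [O./../XX/..]: (0,1)

p1 O@[O./../XX/..]: (0,1)[OO/../XX/..]+0* (1,0)[O./O./XX/..]-1 (1,1)[O./.O/XX/..]+0 (3,0)[O./../XX/O.]-1 (3,1)[O./../XX/.O]+0
p2 X@[OO/../XX/..]: (1,0)[OO/X./XX/..]+0* (1,1)[OO/.X/XX/..]+0 (3,0)[OO/../XX/X.]+0 (3,1)[OO/../XX/.X]+0
p3 O@[OO/X./XX/..]: (1,1)[OO/XO/XX/..]-1 (3,0)[OO/X./XX/O.]+0* (3,1)[OO/X./XX/.O]-1
p4 X@[OO/X./XX/O.]: (1,1)[OO/XX/XX/O.]+0* (3,1)[OO/X./XX/OX]+0
p5 O@[OO/XX/XX/O.]: (3,1)[OO/XX/XX/OO]+0*
p6 X@[OO/XX/XX/OO] terminal +0; root [O./../XX/..] d7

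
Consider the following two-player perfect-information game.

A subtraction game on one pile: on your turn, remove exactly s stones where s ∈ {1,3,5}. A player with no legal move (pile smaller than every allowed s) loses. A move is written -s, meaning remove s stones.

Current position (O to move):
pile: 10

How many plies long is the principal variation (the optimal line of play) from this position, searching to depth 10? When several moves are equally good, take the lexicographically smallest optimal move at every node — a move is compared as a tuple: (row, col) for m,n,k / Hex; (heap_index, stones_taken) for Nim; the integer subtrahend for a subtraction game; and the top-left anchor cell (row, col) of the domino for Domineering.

PV length from [10]: 10 plies

ply 1, O at 10 | -1=-1→9*; -3=-1→7; -5=-1→5
ply 2, X at 9 | -1=+1→8*; -3=+1→6; -5=+1→4
ply 3, O at 8 | -1=-1→7*; -3=-1→5; -5=-1→3
ply 4, X at 7 | -1=+1→6*; -3=+1→4; -5=+1→2
ply 5, O at 6 | -1=-1→5*; -3=-1→3; -5=-1→1
ply 6, X at 5 | -1=+1→4*; -3=+1→2; -5=+1→0
ply 7, O at 4 | -1=-1→3*; -3=-1→1
ply 8, X at 3 | -1=+1→2*; -3=+1→0
ply 9, O at 2 | -1=-1→1*
ply 10, X at 1 | -1=+1→0*
ply 11: 0 is terminal -1 (O); from 10 depth 10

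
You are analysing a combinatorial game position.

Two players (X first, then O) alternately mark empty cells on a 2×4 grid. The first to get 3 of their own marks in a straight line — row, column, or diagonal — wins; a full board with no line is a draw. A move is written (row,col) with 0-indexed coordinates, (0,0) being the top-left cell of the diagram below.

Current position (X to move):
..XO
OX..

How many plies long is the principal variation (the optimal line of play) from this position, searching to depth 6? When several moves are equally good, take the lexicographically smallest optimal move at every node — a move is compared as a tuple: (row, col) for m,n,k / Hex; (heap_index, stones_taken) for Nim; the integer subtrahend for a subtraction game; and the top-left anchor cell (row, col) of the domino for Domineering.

p1 X@[..XO/OX..]: (0,0)[X.XO/OX..]+0* (0,1)[.XXO/OX..]+0 (1,2)[..XO/OXX.]+0 (1,3)[..XO/OX.X]+0
p2 O@[X.XO/OX..]: (0,1)[XOXO/OX..]+0* (1,2)[X.XO/OXO.]-1 (1,3)[X.XO/OX.O]-1
p3 X@[XOXO/OX..]: (1,2)[XOXO/OXX.]+0* (1,3)[XOXO/OX.X]+0
p4 O@[XOXO/OXX.]: (1,3)[XOXO/OXXO]+0*
p5 X@[XOXO/OXXO] terminal +0; root [..XO/OX..] d6

PV length from [..XO/OX..]: 4 plies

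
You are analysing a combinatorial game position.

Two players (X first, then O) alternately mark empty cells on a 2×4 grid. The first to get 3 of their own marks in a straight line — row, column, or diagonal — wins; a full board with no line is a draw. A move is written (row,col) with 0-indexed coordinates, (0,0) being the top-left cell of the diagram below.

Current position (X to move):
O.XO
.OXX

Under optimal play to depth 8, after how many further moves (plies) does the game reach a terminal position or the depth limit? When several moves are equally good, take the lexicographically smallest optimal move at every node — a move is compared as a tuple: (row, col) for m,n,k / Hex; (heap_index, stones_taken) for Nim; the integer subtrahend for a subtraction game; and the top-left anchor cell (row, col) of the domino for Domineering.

PV length from [O.XO/.OXX]: 2 plies

p1 X@[O.XO/.OXX]: (0,1)[OXXO/.OXX]+0* (1,0)[O.XO/XOXX]+0
p2 O@[OXXO/.OXX]: (1,0)[OXXO/OOXX]+0*
p3 X@[OXXO/OOXX] terminal +0; root [O.XO/.OXX] d8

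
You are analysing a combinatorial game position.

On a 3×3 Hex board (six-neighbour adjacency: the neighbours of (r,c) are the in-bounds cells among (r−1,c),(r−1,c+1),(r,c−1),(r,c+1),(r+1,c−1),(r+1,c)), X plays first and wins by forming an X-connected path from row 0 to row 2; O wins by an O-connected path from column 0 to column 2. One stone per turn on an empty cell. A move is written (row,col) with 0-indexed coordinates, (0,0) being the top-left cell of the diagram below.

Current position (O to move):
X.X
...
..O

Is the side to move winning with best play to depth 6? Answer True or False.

ply 1, O at X.X/.../..O | (0,1)=-1→XOX/.../..O; (1,0)=-1→X.X/O../..O; (1,1)=+1→X.X/.O./..O*; (1,2)=-1→X.X/..O/..O; (2,0)=-1→X.X/.../O.O; (2,1)=-1→X.X/.../.OO
ply 2, X at X.X/.O./..O | (0,1)=-1→XXX/.O./..O*; (1,0)=-1→X.X/XO./..O; (1,2)=-1→X.X/.OX/..O; (2,0)=-1→X.X/.O./X.O; (2,1)=-1→X.X/.O./.XO
ply 3, O at XXX/.O./..O | (1,0)=+1→XXX/OO./..O*; (1,2)=+1→XXX/.OO/..O; (2,0)=+1→XXX/.O./O.O; (2,1)=+1→XXX/.O./.OO
ply 4, X at XXX/OO./..O | (1,2)=-1→XXX/OOX/..O*; (2,0)=-1→XXX/OO./X.O; (2,1)=-1→XXX/OO./.XO
ply 5, O at XXX/OOX/..O | (2,0)=-1→XXX/OOX/O.O; (2,1)=+1→XXX/OOX/.OO*
ply 6: XXX/OOX/.OO is terminal -1 (X); from X.X/.../..O depth 6

O winning at [X.X/.../..O]: True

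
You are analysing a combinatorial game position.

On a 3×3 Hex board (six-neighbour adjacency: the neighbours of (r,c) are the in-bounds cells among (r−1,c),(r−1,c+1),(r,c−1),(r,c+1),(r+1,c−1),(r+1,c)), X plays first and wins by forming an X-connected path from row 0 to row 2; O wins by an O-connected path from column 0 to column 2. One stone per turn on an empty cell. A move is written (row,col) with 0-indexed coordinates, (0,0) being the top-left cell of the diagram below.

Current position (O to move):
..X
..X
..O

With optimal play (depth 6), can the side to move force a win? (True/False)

ply 1, O at ..X/..X/..O | (0,0)=-1→O.X/..X/..O*; (0,1)=-1→.OX/..X/..O; (1,0)=-1→..X/O.X/..O; (1,1)=-1→..X/.OX/..O; (2,0)=-1→..X/..X/O.O; (2,1)=-1→..X/..X/.OO
ply 2, X at O.X/..X/..O | (0,1)=+1→OXX/..X/..O*; (1,0)=+1→O.X/X.X/..O; (1,1)=+1→O.X/.XX/..O; (2,0)=+1→O.X/..X/X.O; (2,1)=+1→O.X/..X/.XO
ply 3, O at OXX/..X/..O | (1,0)=-1→OXX/O.X/..O*; (1,1)=-1→OXX/.OX/..O; (2,0)=-1→OXX/..X/O.O; (2,1)=-1→OXX/..X/.OO
ply 4, X at OXX/O.X/..O | (1,1)=+1→OXX/OXX/..O*; (2,0)=+1→OXX/O.X/X.O; (2,1)=+1→OXX/O.X/.XO
ply 5, O at OXX/OXX/..O | (2,0)=-1→OXX/OXX/O.O*; (2,1)=-1→OXX/OXX/.OO
ply 6, X at OXX/OXX/O.O | (2,1)=+1→OXX/OXX/OXO*
ply 7: OXX/OXX/OXO is terminal -1 (O); from ..X/..X/..O depth 6

O winning at [..X/..X/..O]: False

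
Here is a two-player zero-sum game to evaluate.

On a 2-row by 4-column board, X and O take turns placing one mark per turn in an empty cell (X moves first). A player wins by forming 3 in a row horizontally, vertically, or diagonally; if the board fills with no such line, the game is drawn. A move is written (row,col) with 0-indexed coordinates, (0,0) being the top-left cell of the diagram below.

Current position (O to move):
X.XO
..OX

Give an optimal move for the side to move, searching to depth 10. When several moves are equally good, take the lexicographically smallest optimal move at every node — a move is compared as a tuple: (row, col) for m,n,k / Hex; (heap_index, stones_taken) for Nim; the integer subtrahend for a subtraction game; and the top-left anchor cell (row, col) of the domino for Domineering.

ply 1, O at X.XO/..OX | (0,1)=+0→XOXO/..OX*; (1,0)=-1→X.XO/O.OX; (1,1)=-1→X.XO/.OOX
ply 2, X at XOXO/..OX | (1,0)=+0→XOXO/X.OX*; (1,1)=+0→XOXO/.XOX
ply 3, O at XOXO/X.OX | (1,1)=+0→XOXO/XOOX*
ply 4: XOXO/XOOX is terminal +0 (X); from X.XO/..OX depth 10

O's best at [X.XO/..OX]: (0,1)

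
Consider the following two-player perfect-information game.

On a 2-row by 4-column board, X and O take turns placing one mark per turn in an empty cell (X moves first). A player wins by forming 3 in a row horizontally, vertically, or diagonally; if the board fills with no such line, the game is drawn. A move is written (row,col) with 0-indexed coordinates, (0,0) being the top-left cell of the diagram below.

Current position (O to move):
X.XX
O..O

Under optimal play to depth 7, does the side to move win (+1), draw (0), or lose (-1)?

p1 O@[X.XX/O..O]: (0,1)[XOXX/O..O]+0* (1,1)[X.XX/OO.O]-1 (1,2)[X.XX/O.OO]-1
p2 X@[XOXX/O..O]: (1,1)[XOXX/OX.O]+0* (1,2)[XOXX/O.XO]+0
p3 O@[XOXX/OX.O]: (1,2)[XOXX/OXOO]+0*
p4 X@[XOXX/OXOO] terminal +0; root [X.XX/O..O] d7

value(X.XX/O..O, O) = 0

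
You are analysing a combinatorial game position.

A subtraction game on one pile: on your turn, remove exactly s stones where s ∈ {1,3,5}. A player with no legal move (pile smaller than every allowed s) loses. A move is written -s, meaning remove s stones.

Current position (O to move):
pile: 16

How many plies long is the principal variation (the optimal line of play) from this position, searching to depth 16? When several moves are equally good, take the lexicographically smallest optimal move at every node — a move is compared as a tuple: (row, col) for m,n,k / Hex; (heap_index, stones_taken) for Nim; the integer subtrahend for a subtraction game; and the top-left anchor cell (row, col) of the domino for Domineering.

PV length from [16]: 16 plies

ply 1, O at 16 | -1=-1→15*; -3=-1→13; -5=-1→11
ply 2, X at 15 | -1=+1→14*; -3=+1→12; -5=+1→10
ply 3, O at 14 | -1=-1→13*; -3=-1→11; -5=-1→9
ply 4, X at 13 | -1=+1→12*; -3=+1→10; -5=+1→8
ply 5, O at 12 | -1=-1→11*; -3=-1→9; -5=-1→7
ply 6, X at 11 | -1=+1→10*; -3=+1→8; -5=+1→6
ply 7, O at 10 | -1=-1→9*; -3=-1→7; -5=-1→5
ply 8, X at 9 | -1=+1→8*; -3=+1→6; -5=+1→4
ply 9, O at 8 | -1=-1→7*; -3=-1→5; -5=-1→3
ply 10, X at 7 | -1=+1→6*; -3=+1→4; -5=+1→2
ply 11, O at 6 | -1=-1→5*; -3=-1→3; -5=-1→1
ply 12, X at 5 | -1=+1→4*; -3=+1→2; -5=+1→0
ply 13, O at 4 | -1=-1→3*; -3=-1→1
ply 14, X at 3 | -1=+1→2*; -3=+1→0
ply 15, O at 2 | -1=-1→1*
ply 16, X at 1 | -1=+1→0*
ply 17: 0 is terminal -1 (O); from 16 depth 16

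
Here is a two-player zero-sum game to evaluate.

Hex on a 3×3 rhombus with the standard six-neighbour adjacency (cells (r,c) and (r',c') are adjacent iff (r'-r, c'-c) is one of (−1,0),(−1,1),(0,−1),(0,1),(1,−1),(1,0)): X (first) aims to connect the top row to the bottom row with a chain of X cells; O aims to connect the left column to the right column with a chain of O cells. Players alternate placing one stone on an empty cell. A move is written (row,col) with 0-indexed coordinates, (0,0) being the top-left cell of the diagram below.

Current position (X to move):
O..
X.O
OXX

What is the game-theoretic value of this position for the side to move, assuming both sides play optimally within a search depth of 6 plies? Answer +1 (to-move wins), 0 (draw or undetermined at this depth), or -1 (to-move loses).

value(O../X.O/OXX, X) = +1

ply 1, X at O../X.O/OXX | (0,1)=-1→OX./X.O/OXX; (0,2)=-1→O.X/X.O/OXX; (1,1)=+1→O../XXO/OXX*
ply 2, O at O../XXO/OXX | (0,1)=-1→OO./XXO/OXX*; (0,2)=-1→O.O/XXO/OXX
ply 3, X at OO./XXO/OXX | (0,2)=+1→OOX/XXO/OXX*
ply 4: OOX/XXO/OXX is terminal -1 (O); from O../X.O/OXX depth 6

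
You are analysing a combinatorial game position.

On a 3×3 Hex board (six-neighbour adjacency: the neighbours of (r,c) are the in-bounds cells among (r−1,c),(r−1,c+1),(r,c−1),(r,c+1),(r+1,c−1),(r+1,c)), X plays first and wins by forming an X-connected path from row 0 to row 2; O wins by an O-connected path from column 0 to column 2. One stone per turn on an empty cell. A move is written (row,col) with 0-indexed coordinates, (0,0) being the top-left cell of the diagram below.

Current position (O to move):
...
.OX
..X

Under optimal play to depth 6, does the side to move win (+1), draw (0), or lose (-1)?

value(.../.OX/..X, O) = +1

[.../.OX/..X] O move#1: (0,0):-1/O../.OX/..X, (0,1):-1/.O./.OX/..X, (0,2):+1/..O/.OX/..X*, (1,0):-1/.../OOX/..X, (2,0):-1/.../.OX/O.X, (2,1):-1/.../.OX/.OX
[..O/.OX/..X] X move#2: (0,0):-1/X.O/.OX/..X*, (0,1):-1/.XO/.OX/..X, (1,0):-1/..O/XOX/..X, (2,0):-1/..O/.OX/X.X, (2,1):-1/..O/.OX/.XX
[X.O/.OX/..X] O move#3: (0,1):+1/XOO/.OX/..X*, (1,0):+1/X.O/OOX/..X, (2,0):+1/X.O/.OX/O.X, (2,1):+1/X.O/.OX/.OX
[XOO/.OX/..X] X move#4: (1,0):-1/XOO/XOX/..X*, (2,0):-1/XOO/.OX/X.X, (2,1):-1/XOO/.OX/.XX
[XOO/XOX/..X] O move#5: (2,0):+1/XOO/XOX/O.X*, (2,1):-1/XOO/XOX/.OX
[XOO/XOX/O.X] end (terminal -1, X#6); searched .../.OX/..X to 6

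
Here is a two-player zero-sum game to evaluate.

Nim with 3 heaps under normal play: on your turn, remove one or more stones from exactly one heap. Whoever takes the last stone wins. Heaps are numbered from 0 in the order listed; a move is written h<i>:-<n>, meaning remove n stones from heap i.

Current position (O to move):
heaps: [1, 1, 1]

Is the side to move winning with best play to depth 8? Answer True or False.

O winning at [(1,1,1)]: True

[(1,1,1)] O move#1: h0:-1:+1/(0,1,1)*, h1:-1:+1/(1,0,1), h2:-1:+1/(1,1,0)
[(0,1,1)] X move#2: h1:-1:-1/(0,0,1)*, h2:-1:-1/(0,1,0)
[(0,0,1)] O move#3: h2:-1:+1/(0,0,0)*
[(0,0,0)] end (terminal -1, X#4); searched (1,1,1) to 8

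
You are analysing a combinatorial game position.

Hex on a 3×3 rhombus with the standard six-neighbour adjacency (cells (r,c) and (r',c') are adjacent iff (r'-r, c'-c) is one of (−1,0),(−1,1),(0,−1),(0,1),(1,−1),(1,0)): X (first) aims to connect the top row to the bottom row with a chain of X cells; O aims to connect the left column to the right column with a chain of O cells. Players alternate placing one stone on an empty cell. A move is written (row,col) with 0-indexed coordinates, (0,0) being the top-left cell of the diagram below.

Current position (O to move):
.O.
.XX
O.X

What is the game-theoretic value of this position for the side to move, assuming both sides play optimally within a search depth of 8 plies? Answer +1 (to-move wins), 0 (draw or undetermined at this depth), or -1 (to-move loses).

value(.O./.XX/O.X, O) = +1

[.O./.XX/O.X] O move#1: (0,0):-1/OO./.XX/O.X, (0,2):+1/.OO/.XX/O.X*, (1,0):-1/.O./OXX/O.X, (2,1):-1/.O./.XX/OOX
[.OO/.XX/O.X] X move#2: (0,0):-1/XOO/.XX/O.X*, (1,0):-1/.OO/XXX/O.X, (2,1):-1/.OO/.XX/OXX
[XOO/.XX/O.X] O move#3: (1,0):+1/XOO/OXX/O.X*, (2,1):-1/XOO/.XX/OOX
[XOO/OXX/O.X] end (terminal -1, X#4); searched .O./.XX/O.X to 8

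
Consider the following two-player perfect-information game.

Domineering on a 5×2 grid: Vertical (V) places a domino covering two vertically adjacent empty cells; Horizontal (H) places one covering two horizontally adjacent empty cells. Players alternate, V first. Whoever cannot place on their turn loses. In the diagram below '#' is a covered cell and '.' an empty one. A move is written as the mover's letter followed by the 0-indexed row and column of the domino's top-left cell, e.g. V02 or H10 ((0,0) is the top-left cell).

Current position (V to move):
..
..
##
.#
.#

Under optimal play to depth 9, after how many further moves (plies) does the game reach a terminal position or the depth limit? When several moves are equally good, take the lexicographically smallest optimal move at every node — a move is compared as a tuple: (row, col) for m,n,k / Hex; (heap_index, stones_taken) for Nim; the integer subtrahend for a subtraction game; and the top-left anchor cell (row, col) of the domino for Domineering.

p1 V@[../../##/.#/.#]: V00[#./#./##/.#/.#]+1* V01[.#/.#/##/.#/.#]+1 V30[../../##/##/##]-1
p2 H@[#./#./##/.#/.#] terminal -1; root [../../##/.#/.#] d9

PV length from [../../##/.#/.#]: 1 ply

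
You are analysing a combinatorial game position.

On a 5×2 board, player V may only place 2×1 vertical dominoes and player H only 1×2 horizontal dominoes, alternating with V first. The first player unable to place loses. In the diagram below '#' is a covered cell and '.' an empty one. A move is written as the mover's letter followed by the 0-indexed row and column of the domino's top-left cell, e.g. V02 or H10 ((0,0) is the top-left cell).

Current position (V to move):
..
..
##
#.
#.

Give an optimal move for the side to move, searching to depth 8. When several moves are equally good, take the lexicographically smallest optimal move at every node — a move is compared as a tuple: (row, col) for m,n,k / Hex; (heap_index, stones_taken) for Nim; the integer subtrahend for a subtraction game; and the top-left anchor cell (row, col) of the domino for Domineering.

[../../##/#./#.] V move#1: V00:+1/#./#./##/#./#.*, V01:+1/.#/.#/##/#./#., V31:-1/../../##/##/##
[#./#./##/#./#.] end (terminal -1, H#2); searched ../../##/#./#. to 8

V's best at [../../##/#./#.]: V00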